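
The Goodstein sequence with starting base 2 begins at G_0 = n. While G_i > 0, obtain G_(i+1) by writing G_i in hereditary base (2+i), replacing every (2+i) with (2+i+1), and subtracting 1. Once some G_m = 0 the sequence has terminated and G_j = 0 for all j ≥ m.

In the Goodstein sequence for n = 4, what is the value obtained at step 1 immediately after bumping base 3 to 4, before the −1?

step 0: 4 = 2^2; sub 3 for 2: 3^3; = 27; G_1 = 27−1 = 26
step 1: 26 = 2·3^2 + 2·3 + 2; sub 4 for 3: 2·4^2 + 2·4 + 2; = 42; G_2 = 42−1 = 41

42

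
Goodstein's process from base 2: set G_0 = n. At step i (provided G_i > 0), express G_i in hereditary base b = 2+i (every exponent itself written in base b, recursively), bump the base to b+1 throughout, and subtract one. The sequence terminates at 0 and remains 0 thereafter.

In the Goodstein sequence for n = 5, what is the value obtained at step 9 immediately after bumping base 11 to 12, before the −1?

(0) 5|_2 = 2^2 + 1 ↦ 3^3 + 1|_3 = 28 ⇒ 27
(1) 27|_3 = 3^3 ↦ 4^4|_4 = 256 ⇒ 255
(2) 255|_4 = 3·4^3 + 3·4^2 + 3·4 + 3 ↦ 3·5^3 + 3·5^2 + 3·5 + 3|_5 = 468 ⇒ 467
(3) 467|_5 = 3·5^3 + 3·5^2 + 3·5 + 2 ↦ 3·6^3 + 3·6^2 + 3·6 + 2|_6 = 776 ⇒ 775
(4) 775|_6 = 3·6^3 + 3·6^2 + 3·6 + 1 ↦ 3·7^3 + 3·7^2 + 3·7 + 1|_7 = 1198 ⇒ 1197
(5) 1197|_7 = 3·7^3 + 3·7^2 + 3·7 ↦ 3·8^3 + 3·8^2 + 3·8|_8 = 1752 ⇒ 1751
(6) 1751|_8 = 3·8^3 + 3·8^2 + 2·8 + 7 ↦ 3·9^3 + 3·9^2 + 2·9 + 7|_9 = 2455 ⇒ 2454
(7) 2454|_9 = 3·9^3 + 3·9^2 + 2·9 + 6 ↦ 3·10^3 + 3·10^2 + 2·10 + 6|_10 = 3326 ⇒ 3325
(8) 3325|_10 = 3·10^3 + 3·10^2 + 2·10 + 5 ↦ 3·11^3 + 3·11^2 + 2·11 + 5|_11 = 4383 ⇒ 4382

5644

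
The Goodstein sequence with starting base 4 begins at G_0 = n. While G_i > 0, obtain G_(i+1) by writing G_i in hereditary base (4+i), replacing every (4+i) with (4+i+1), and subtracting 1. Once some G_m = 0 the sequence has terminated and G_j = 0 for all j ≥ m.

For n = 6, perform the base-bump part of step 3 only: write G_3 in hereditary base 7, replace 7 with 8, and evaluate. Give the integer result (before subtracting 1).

G_0 = 6. HB_4(6) = 4 + 2. Bump = 7. G_1 = 6.
G_1 = 6. HB_5(6) = 5 + 1. Bump = 7. G_2 = 6.
G_2 = 6. HB_6(6) = 6. Bump = 7. G_3 = 6.
G_3 = 6. HB_7(6) = 6. Bump = 6. G_4 = 5.

6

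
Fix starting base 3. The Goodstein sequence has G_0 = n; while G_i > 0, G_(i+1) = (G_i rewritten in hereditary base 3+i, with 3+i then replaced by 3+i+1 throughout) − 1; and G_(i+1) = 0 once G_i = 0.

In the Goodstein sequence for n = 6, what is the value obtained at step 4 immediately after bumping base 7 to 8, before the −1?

8

base 3: 6 = 2·3; at 4: 2·4 = 8; next = 7
base 4: 7 = 4 + 3; at 5: 5 + 3 = 8; next = 7
base 5: 7 = 5 + 2; at 6: 6 + 2 = 8; next = 7
base 6: 7 = 6 + 1; at 7: 7 + 1 = 8; next = 7
base 7: 7 = 7; at 8: 8 = 8; next = 7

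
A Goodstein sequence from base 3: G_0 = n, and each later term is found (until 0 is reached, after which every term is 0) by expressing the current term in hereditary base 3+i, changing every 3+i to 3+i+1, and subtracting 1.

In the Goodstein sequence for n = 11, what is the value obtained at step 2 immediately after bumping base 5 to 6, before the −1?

step 0: 11 = 3^2 + 2; sub 4 for 3: 4^2 + 2; = 18; G_1 = 18−1 = 17
step 1: 17 = 4^2 + 1; sub 5 for 4: 5^2 + 1; = 26; G_2 = 26−1 = 25

36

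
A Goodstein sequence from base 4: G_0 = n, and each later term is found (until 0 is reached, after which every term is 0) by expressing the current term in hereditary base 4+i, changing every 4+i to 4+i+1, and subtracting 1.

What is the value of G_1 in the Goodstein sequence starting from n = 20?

29

(0) 20|_4 = 4^2 + 4 ↦ 5^2 + 5|_5 = 30 ⇒ 29
(1) 29|_5 = 5^2 + 4 ↦ 6^2 + 4|_6 = 40 ⇒ 39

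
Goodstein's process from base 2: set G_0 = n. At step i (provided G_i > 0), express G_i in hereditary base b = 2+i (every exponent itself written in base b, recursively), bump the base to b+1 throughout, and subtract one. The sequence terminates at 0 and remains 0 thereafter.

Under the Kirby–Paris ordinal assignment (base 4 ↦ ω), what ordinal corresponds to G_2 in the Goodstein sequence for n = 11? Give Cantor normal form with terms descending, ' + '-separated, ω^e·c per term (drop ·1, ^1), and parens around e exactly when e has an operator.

[0] 11 ≡ 2^(2 + 1) + 2 + 1 (base 2). Lift 3: 85. −1: 84.
[1] 84 ≡ 3^(3 + 1) + 3 (base 3). Lift 4: 1028. −1: 1027.
[2] 1027 ≡ 4^(4 + 1) + 3 (base 4). Lift 5: 15628. −1: 15627.

ω^(ω + 1) + 3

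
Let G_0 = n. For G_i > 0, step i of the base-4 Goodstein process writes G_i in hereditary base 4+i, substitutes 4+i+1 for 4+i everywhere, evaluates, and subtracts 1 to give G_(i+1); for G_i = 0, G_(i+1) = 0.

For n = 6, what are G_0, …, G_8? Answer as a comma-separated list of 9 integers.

6, 6, 6, 6, 5, 4, 3, 2, 1

6 —HB4→ 4 + 2 —bump→ 5 + 2 = 7 —(−1)→ 6
6 —HB5→ 5 + 1 —bump→ 6 + 1 = 7 —(−1)→ 6
6 —HB6→ 6 —bump→ 7 = 7 —(−1)→ 6
6 —HB7→ 6 —bump→ 6 = 6 —(−1)→ 5
5 —HB8→ 5 —bump→ 5 = 5 —(−1)→ 4
4 —HB9→ 4 —bump→ 4 = 4 —(−1)→ 3
3 —HB10→ 3 —bump→ 3 = 3 —(−1)→ 2
2 —HB11→ 2 —bump→ 2 = 2 —(−1)→ 1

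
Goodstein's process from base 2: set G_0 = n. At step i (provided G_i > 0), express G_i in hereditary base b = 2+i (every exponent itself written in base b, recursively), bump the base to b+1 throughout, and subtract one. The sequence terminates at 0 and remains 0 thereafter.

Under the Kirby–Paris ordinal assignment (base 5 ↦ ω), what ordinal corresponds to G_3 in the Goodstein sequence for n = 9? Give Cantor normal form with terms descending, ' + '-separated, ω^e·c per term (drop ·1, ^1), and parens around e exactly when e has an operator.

ω^ω·3 + ω^3·3 + ω^2·3 + ω·3 + 2

(0) 9|_2 = 2^(2 + 1) + 1 ↦ 3^(3 + 1) + 1|_3 = 82 ⇒ 81
(1) 81|_3 = 3^(3 + 1) ↦ 4^(4 + 1)|_4 = 1024 ⇒ 1023
(2) 1023|_4 = 3·4^4 + 3·4^3 + 3·4^2 + 3·4 + 3 ↦ 3·5^5 + 3·5^3 + 3·5^2 + 3·5 + 3|_5 = 9843 ⇒ 9842
(3) 9842|_5 = 3·5^5 + 3·5^3 + 3·5^2 + 3·5 + 2 ↦ 3·6^6 + 3·6^3 + 3·6^2 + 3·6 + 2|_6 = 140744 ⇒ 140743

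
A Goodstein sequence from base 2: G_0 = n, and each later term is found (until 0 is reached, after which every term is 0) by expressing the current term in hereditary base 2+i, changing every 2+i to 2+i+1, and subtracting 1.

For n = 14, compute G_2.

1281

(0) 14|_2 = 2^(2 + 1) + 2^2 + 2 ↦ 3^(3 + 1) + 3^3 + 3|_3 = 111 ⇒ 110
(1) 110|_3 = 3^(3 + 1) + 3^3 + 2 ↦ 4^(4 + 1) + 4^4 + 2|_4 = 1282 ⇒ 1281
(2) 1281|_4 = 4^(4 + 1) + 4^4 + 1 ↦ 5^(5 + 1) + 5^5 + 1|_5 = 18751 ⇒ 18750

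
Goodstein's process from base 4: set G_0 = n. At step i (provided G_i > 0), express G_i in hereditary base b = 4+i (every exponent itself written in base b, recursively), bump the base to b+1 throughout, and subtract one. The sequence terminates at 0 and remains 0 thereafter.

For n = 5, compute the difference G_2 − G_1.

G_0=5  [base 4] 4 + 1  →[4↦5]→  5 + 1 = 6  −1 ⇒ G_1=5
G_1=5  [base 5] 5  →[5↦6]→  6 = 6  −1 ⇒ G_2=5

0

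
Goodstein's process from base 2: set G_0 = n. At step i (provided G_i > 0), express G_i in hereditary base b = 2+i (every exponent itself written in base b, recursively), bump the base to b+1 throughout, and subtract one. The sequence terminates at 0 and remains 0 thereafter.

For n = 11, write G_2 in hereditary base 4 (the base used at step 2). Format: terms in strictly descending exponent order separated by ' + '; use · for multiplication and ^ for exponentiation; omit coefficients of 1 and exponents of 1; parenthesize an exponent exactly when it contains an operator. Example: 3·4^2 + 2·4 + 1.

4^(4 + 1) + 3

G_0 = 11. HB_2(11) = 2^(2 + 1) + 2 + 1. Bump = 85. G_1 = 84.
G_1 = 84. HB_3(84) = 3^(3 + 1) + 3. Bump = 1028. G_2 = 1027.
G_2 = 1027. HB_4(1027) = 4^(4 + 1) + 3. Bump = 15628. G_3 = 15627.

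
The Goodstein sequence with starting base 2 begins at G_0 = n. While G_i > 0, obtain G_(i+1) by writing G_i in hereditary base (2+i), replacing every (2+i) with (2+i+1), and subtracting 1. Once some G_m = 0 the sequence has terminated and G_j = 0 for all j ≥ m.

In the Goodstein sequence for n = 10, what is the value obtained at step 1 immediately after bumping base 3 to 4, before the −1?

[0] 10 ≡ 2^(2 + 1) + 2 (base 2). Lift 3: 84. −1: 83.
[1] 83 ≡ 3^(3 + 1) + 2 (base 3). Lift 4: 1026. −1: 1025.

1026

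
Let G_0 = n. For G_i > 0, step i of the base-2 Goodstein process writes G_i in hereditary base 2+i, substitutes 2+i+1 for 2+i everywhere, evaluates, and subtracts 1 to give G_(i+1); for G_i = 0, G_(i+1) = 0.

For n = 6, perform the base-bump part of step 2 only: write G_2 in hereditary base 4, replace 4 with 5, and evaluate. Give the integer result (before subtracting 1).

G_0 = 6. HB_2(6) = 2^2 + 2. Bump = 30. G_1 = 29.
G_1 = 29. HB_3(29) = 3^3 + 2. Bump = 258. G_2 = 257.
G_2 = 257. HB_4(257) = 4^4 + 1. Bump = 3126. G_3 = 3125.

3126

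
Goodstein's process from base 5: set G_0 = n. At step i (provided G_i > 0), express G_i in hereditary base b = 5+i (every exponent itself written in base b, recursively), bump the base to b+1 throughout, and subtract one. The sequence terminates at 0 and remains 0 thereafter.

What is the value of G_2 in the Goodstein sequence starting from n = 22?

G_0 = 22. HB_5(22) = 4·5 + 2. Bump = 26. G_1 = 25.
G_1 = 25. HB_6(25) = 4·6 + 1. Bump = 29. G_2 = 28.
G_2 = 28. HB_7(28) = 4·7. Bump = 32. G_3 = 31.

28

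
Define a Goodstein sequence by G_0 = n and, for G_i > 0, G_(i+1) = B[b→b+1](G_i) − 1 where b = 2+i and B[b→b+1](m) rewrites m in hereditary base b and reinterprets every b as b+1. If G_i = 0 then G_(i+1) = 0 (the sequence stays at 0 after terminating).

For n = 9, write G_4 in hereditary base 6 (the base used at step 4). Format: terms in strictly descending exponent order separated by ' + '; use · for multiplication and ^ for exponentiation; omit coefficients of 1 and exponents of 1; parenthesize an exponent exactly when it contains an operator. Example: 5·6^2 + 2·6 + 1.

G_0 = 9. HB_2(9) = 2^(2 + 1) + 1. Bump = 82. G_1 = 81.
G_1 = 81. HB_3(81) = 3^(3 + 1). Bump = 1024. G_2 = 1023.
G_2 = 1023. HB_4(1023) = 3·4^4 + 3·4^3 + 3·4^2 + 3·4 + 3. Bump = 9843. G_3 = 9842.
G_3 = 9842. HB_5(9842) = 3·5^5 + 3·5^3 + 3·5^2 + 3·5 + 2. Bump = 140744. G_4 = 140743.

3·6^6 + 3·6^3 + 3·6^2 + 3·6 + 1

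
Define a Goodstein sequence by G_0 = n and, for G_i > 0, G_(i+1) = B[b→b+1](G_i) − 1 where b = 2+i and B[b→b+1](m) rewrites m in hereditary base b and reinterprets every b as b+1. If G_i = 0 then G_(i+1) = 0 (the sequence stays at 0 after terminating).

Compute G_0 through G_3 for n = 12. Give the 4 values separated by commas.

12, 107, 1065, 15685

[0] 12 ≡ 2^(2 + 1) + 2^2 (base 2). Lift 3: 108. −1: 107.
[1] 107 ≡ 3^(3 + 1) + 2·3^2 + 2·3 + 2 (base 3). Lift 4: 1066. −1: 1065.
[2] 1065 ≡ 4^(4 + 1) + 2·4^2 + 2·4 + 1 (base 4). Lift 5: 15686. −1: 15685.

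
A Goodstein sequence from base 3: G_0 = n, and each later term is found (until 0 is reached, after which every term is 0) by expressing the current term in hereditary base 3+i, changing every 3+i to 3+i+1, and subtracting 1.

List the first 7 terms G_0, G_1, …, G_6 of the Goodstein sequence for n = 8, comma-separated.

step 0: 8 = 2·3 + 2; sub 4 for 3: 2·4 + 2; = 10; G_1 = 10−1 = 9
step 1: 9 = 2·4 + 1; sub 5 for 4: 2·5 + 1; = 11; G_2 = 11−1 = 10
step 2: 10 = 2·5; sub 6 for 5: 2·6; = 12; G_3 = 12−1 = 11
step 3: 11 = 6 + 5; sub 7 for 6: 7 + 5; = 12; G_4 = 12−1 = 11
step 4: 11 = 7 + 4; sub 8 for 7: 8 + 4; = 12; G_5 = 12−1 = 11
step 5: 11 = 8 + 3; sub 9 for 8: 9 + 3; = 12; G_6 = 12−1 = 11

8, 9, 10, 11, 11, 11, 11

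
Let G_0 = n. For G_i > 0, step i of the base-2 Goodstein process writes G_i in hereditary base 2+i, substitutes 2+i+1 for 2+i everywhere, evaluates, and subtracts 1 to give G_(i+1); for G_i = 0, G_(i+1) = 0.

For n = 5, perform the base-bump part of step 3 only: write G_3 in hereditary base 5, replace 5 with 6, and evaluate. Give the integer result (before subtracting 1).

776

(0) 5|_2 = 2^2 + 1 ↦ 3^3 + 1|_3 = 28 ⇒ 27
(1) 27|_3 = 3^3 ↦ 4^4|_4 = 256 ⇒ 255
(2) 255|_4 = 3·4^3 + 3·4^2 + 3·4 + 3 ↦ 3·5^3 + 3·5^2 + 3·5 + 3|_5 = 468 ⇒ 467
(3) 467|_5 = 3·5^3 + 3·5^2 + 3·5 + 2 ↦ 3·6^3 + 3·6^2 + 3·6 + 2|_6 = 776 ⇒ 775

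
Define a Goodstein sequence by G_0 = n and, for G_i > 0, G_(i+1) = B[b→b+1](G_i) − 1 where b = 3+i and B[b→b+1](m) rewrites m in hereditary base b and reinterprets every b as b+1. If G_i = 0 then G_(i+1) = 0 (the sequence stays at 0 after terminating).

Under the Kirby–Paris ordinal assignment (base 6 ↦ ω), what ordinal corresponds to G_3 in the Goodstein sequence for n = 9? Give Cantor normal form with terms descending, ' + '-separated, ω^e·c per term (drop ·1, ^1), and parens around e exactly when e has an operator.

ω·3 + 1

[0] 9 ≡ 3^2 (base 3). Lift 4: 16. −1: 15.
[1] 15 ≡ 3·4 + 3 (base 4). Lift 5: 18. −1: 17.
[2] 17 ≡ 3·5 + 2 (base 5). Lift 6: 20. −1: 19.
[3] 19 ≡ 3·6 + 1 (base 6). Lift 7: 22. −1: 21.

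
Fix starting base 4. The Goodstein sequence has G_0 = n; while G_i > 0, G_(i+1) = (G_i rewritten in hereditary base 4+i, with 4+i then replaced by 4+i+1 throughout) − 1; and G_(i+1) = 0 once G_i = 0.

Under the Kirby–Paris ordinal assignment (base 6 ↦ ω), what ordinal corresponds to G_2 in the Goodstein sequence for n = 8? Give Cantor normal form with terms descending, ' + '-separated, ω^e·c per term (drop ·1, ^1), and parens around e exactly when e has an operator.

ω + 3

8 —HB4→ 2·4 —bump→ 2·5 = 10 —(−1)→ 9
9 —HB5→ 5 + 4 —bump→ 6 + 4 = 10 —(−1)→ 9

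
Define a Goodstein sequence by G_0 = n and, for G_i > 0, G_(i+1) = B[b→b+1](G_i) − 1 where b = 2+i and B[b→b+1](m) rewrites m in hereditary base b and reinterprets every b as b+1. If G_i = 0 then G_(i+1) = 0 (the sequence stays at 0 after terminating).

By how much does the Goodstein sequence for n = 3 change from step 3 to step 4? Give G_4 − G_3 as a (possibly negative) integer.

-1

[0] 3 ≡ 2 + 1 (base 2). Lift 3: 4. −1: 3.
[1] 3 ≡ 3 (base 3). Lift 4: 4. −1: 3.
[2] 3 ≡ 3 (base 4). Lift 5: 3. −1: 2.
[3] 2 ≡ 2 (base 5). Lift 6: 2. −1: 1.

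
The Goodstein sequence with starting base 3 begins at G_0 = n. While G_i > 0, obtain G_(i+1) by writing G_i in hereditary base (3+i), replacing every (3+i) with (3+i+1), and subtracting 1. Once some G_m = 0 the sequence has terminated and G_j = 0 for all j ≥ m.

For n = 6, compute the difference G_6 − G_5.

(0) 6|_3 = 2·3 ↦ 2·4|_4 = 8 ⇒ 7
(1) 7|_4 = 4 + 3 ↦ 5 + 3|_5 = 8 ⇒ 7
(2) 7|_5 = 5 + 2 ↦ 6 + 2|_6 = 8 ⇒ 7
(3) 7|_6 = 6 + 1 ↦ 7 + 1|_7 = 8 ⇒ 7
(4) 7|_7 = 7 ↦ 8|_8 = 8 ⇒ 7
(5) 7|_8 = 7 ↦ 7|_9 = 7 ⇒ 6

-1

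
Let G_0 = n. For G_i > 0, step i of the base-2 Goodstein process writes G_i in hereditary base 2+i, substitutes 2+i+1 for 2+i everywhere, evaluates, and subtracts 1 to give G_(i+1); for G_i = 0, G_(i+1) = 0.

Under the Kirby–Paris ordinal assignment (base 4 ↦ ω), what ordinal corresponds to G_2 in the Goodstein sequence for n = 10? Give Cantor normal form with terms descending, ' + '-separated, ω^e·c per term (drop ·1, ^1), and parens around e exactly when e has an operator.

10 —HB2→ 2^(2 + 1) + 2 —bump→ 3^(3 + 1) + 3 = 84 —(−1)→ 83
83 —HB3→ 3^(3 + 1) + 2 —bump→ 4^(4 + 1) + 2 = 1026 —(−1)→ 1025

ω^(ω + 1) + 1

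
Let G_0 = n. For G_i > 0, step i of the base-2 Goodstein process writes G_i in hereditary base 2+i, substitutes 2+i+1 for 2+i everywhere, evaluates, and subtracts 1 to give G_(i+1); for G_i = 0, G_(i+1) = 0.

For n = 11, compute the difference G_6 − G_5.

G_0=11  [base 2] 2^(2 + 1) + 2 + 1  →[2↦3]→  3^(3 + 1) + 3 + 1 = 85  −1 ⇒ G_1=84
G_1=84  [base 3] 3^(3 + 1) + 3  →[3↦4]→  4^(4 + 1) + 4 = 1028  −1 ⇒ G_2=1027
G_2=1027  [base 4] 4^(4 + 1) + 3  →[4↦5]→  5^(5 + 1) + 3 = 15628  −1 ⇒ G_3=15627
G_3=15627  [base 5] 5^(5 + 1) + 2  →[5↦6]→  6^(6 + 1) + 2 = 279938  −1 ⇒ G_4=279937
G_4=279937  [base 6] 6^(6 + 1) + 1  →[6↦7]→  7^(7 + 1) + 1 = 5764802  −1 ⇒ G_5=5764801
G_5=5764801  [base 7] 7^(7 + 1)  →[7↦8]→  8^(8 + 1) = 134217728  −1 ⇒ G_6=134217727

128452926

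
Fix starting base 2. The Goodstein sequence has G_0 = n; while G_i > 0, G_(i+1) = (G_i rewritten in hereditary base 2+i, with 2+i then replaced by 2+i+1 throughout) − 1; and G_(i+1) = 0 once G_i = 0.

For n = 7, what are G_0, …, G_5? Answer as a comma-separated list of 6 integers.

G_0=7  [base 2] 2^2 + 2 + 1  →[2↦3]→  3^3 + 3 + 1 = 31  −1 ⇒ G_1=30
G_1=30  [base 3] 3^3 + 3  →[3↦4]→  4^4 + 4 = 260  −1 ⇒ G_2=259
G_2=259  [base 4] 4^4 + 3  →[4↦5]→  5^5 + 3 = 3128  −1 ⇒ G_3=3127
G_3=3127  [base 5] 5^5 + 2  →[5↦6]→  6^6 + 2 = 46658  −1 ⇒ G_4=46657
G_4=46657  [base 6] 6^6 + 1  →[6↦7]→  7^7 + 1 = 823544  −1 ⇒ G_5=823543

7, 30, 259, 3127, 46657, 823543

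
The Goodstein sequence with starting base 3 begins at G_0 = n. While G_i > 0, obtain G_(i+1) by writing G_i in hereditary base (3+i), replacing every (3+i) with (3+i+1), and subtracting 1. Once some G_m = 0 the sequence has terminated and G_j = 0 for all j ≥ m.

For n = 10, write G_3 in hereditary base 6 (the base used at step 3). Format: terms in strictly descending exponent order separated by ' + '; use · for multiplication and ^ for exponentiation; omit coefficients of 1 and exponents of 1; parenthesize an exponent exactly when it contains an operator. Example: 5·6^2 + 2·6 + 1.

4·6 + 3

i=0: 10 = 3^2 + 1 (b=3); 3→4: 4^2 + 1 = 17; 17−1 = 16
i=1: 16 = 4^2 (b=4); 4→5: 5^2 = 25; 25−1 = 24
i=2: 24 = 4·5 + 4 (b=5); 5→6: 4·6 + 4 = 28; 28−1 = 27
i=3: 27 = 4·6 + 3 (b=6); 6→7: 4·7 + 3 = 31; 31−1 = 30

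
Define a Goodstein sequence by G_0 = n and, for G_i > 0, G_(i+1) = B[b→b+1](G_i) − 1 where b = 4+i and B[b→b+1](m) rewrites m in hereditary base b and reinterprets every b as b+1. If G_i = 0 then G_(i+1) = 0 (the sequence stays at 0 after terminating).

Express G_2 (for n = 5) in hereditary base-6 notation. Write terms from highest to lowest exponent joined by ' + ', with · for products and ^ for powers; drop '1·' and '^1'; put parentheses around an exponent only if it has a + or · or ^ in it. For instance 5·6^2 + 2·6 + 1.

5

[0] 5 ≡ 4 + 1 (base 4). Lift 5: 6. −1: 5.
[1] 5 ≡ 5 (base 5). Lift 6: 6. −1: 5.
[2] 5 ≡ 5 (base 6). Lift 7: 5. −1: 4.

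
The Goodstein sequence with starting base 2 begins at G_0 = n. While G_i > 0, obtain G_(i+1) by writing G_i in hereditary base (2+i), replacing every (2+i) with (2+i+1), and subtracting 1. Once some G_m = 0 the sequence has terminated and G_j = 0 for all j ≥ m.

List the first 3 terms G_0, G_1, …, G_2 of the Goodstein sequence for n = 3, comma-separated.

step 0: 3 = 2 + 1; sub 3 for 2: 3 + 1; = 4; G_1 = 4−1 = 3
step 1: 3 = 3; sub 4 for 3: 4; = 4; G_2 = 4−1 = 3

3, 3, 3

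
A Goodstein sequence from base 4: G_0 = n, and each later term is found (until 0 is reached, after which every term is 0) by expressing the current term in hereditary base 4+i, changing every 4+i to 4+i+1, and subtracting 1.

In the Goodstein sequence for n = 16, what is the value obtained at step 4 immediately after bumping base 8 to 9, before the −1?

37

i=0: 16 = 4^2 (b=4); 4→5: 5^2 = 25; 25−1 = 24
i=1: 24 = 4·5 + 4 (b=5); 5→6: 4·6 + 4 = 28; 28−1 = 27
i=2: 27 = 4·6 + 3 (b=6); 6→7: 4·7 + 3 = 31; 31−1 = 30
i=3: 30 = 4·7 + 2 (b=7); 7→8: 4·8 + 2 = 34; 34−1 = 33
i=4: 33 = 4·8 + 1 (b=8); 8→9: 4·9 + 1 = 37; 37−1 = 36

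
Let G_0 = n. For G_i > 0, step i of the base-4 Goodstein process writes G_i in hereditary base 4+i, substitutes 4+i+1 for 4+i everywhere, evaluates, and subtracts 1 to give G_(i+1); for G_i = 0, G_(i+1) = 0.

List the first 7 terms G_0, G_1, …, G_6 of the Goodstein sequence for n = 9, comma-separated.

(0) 9|_4 = 2·4 + 1 ↦ 2·5 + 1|_5 = 11 ⇒ 10
(1) 10|_5 = 2·5 ↦ 2·6|_6 = 12 ⇒ 11
(2) 11|_6 = 6 + 5 ↦ 7 + 5|_7 = 12 ⇒ 11
(3) 11|_7 = 7 + 4 ↦ 8 + 4|_8 = 12 ⇒ 11
(4) 11|_8 = 8 + 3 ↦ 9 + 3|_9 = 12 ⇒ 11
(5) 11|_9 = 9 + 2 ↦ 10 + 2|_10 = 12 ⇒ 11

9, 10, 11, 11, 11, 11, 11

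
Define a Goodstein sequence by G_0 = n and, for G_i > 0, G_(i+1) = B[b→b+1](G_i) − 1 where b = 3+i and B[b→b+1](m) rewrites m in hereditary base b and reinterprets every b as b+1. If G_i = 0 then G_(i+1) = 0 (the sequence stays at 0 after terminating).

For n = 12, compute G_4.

base 3: 12 = 3^2 + 3; at 4: 4^2 + 4 = 20; next = 19
base 4: 19 = 4^2 + 3; at 5: 5^2 + 3 = 28; next = 27
base 5: 27 = 5^2 + 2; at 6: 6^2 + 2 = 38; next = 37
base 6: 37 = 6^2 + 1; at 7: 7^2 + 1 = 50; next = 49
base 7: 49 = 7^2; at 8: 8^2 = 64; next = 63

49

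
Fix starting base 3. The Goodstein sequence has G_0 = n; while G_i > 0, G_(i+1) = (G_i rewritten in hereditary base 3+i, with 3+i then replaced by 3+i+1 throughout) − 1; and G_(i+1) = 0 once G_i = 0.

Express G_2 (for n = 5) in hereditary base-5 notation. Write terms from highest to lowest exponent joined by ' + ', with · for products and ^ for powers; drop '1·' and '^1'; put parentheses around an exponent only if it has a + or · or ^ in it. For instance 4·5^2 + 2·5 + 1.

5

i=0: 5 = 3 + 2 (b=3); 3→4: 4 + 2 = 6; 6−1 = 5
i=1: 5 = 4 + 1 (b=4); 4→5: 5 + 1 = 6; 6−1 = 5
i=2: 5 = 5 (b=5); 5→6: 6 = 6; 6−1 = 5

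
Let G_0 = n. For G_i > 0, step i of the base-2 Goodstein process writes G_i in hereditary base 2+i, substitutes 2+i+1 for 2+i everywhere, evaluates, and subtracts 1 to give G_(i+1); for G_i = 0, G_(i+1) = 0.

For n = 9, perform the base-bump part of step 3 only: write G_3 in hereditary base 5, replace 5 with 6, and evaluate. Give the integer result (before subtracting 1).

140744

G_0 = 9. HB_2(9) = 2^(2 + 1) + 1. Bump = 82. G_1 = 81.
G_1 = 81. HB_3(81) = 3^(3 + 1). Bump = 1024. G_2 = 1023.
G_2 = 1023. HB_4(1023) = 3·4^4 + 3·4^3 + 3·4^2 + 3·4 + 3. Bump = 9843. G_3 = 9842.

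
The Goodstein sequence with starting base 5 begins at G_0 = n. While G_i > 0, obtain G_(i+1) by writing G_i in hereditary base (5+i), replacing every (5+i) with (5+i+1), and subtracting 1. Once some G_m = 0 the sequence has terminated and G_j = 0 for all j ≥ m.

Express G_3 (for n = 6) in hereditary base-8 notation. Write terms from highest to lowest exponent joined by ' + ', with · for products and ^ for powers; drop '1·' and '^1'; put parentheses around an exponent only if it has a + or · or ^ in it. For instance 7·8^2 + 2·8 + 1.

5

step 0: 6 = 5 + 1; sub 6 for 5: 6 + 1; = 7; G_1 = 7−1 = 6
step 1: 6 = 6; sub 7 for 6: 7; = 7; G_2 = 7−1 = 6
step 2: 6 = 6; sub 8 for 7: 6; = 6; G_3 = 6−1 = 5
step 3: 5 = 5; sub 9 for 8: 5; = 5; G_4 = 5−1 = 4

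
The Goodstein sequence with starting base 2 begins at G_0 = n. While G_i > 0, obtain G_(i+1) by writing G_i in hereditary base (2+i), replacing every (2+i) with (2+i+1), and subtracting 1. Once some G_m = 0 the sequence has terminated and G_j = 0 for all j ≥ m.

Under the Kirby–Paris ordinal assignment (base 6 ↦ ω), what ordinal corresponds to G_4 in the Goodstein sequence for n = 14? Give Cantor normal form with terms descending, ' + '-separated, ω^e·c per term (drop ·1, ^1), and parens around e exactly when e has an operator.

step 0: 14 = 2^(2 + 1) + 2^2 + 2; sub 3 for 2: 3^(3 + 1) + 3^3 + 3; = 111; G_1 = 111−1 = 110
step 1: 110 = 3^(3 + 1) + 3^3 + 2; sub 4 for 3: 4^(4 + 1) + 4^4 + 2; = 1282; G_2 = 1282−1 = 1281
step 2: 1281 = 4^(4 + 1) + 4^4 + 1; sub 5 for 4: 5^(5 + 1) + 5^5 + 1; = 18751; G_3 = 18751−1 = 18750
step 3: 18750 = 5^(5 + 1) + 5^5; sub 6 for 5: 6^(6 + 1) + 6^6; = 326592; G_4 = 326592−1 = 326591
step 4: 326591 = 6^(6 + 1) + 5·6^5 + 5·6^4 + 5·6^3 + 5·6^2 + 5·6 + 5; sub 7 for 6: 7^(7 + 1) + 5·7^5 + 5·7^4 + 5·7^3 + 5·7^2 + 5·7 + 5; = 5862841; G_5 = 5862841−1 = 5862840

ω^(ω + 1) + ω^5·5 + ω^4·5 + ω^3·5 + ω^2·5 + ω·5 + 5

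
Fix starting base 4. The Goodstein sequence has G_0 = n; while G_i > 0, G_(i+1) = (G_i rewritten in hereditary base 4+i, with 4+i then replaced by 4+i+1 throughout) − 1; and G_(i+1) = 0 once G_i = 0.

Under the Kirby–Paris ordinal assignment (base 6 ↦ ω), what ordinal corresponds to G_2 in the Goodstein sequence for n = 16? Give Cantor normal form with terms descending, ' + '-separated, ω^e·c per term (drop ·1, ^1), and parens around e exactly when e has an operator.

ω·4 + 3

G_0 = 16. HB_4(16) = 4^2. Bump = 25. G_1 = 24.
G_1 = 24. HB_5(24) = 4·5 + 4. Bump = 28. G_2 = 27.
G_2 = 27. HB_6(27) = 4·6 + 3. Bump = 31. G_3 = 30.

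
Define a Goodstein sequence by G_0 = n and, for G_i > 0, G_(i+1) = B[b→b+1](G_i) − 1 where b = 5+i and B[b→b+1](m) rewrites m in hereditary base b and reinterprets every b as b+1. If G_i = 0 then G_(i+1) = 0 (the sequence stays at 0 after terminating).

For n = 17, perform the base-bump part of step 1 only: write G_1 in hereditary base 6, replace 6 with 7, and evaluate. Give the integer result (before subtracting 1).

22

G_0=17  [base 5] 3·5 + 2  →[5↦6]→  3·6 + 2 = 20  −1 ⇒ G_1=19
G_1=19  [base 6] 3·6 + 1  →[6↦7]→  3·7 + 1 = 22  −1 ⇒ G_2=21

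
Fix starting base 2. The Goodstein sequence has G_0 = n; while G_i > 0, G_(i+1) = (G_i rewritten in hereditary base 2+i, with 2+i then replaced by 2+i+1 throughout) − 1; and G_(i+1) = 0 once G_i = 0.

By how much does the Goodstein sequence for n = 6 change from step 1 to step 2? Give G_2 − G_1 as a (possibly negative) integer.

G_0=6  [base 2] 2^2 + 2  →[2↦3]→  3^3 + 3 = 30  −1 ⇒ G_1=29
G_1=29  [base 3] 3^3 + 2  →[3↦4]→  4^4 + 2 = 258  −1 ⇒ G_2=257

228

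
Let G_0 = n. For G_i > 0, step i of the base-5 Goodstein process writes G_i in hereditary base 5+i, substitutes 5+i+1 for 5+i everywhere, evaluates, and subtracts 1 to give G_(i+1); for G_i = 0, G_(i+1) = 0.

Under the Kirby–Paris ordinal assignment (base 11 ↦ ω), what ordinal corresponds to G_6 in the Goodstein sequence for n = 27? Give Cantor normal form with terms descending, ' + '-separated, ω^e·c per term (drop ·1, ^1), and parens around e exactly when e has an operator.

ω·7 + 4

G_0 = 27. HB_5(27) = 5^2 + 2. Bump = 38. G_1 = 37.
G_1 = 37. HB_6(37) = 6^2 + 1. Bump = 50. G_2 = 49.
G_2 = 49. HB_7(49) = 7^2. Bump = 64. G_3 = 63.
G_3 = 63. HB_8(63) = 7·8 + 7. Bump = 70. G_4 = 69.
G_4 = 69. HB_9(69) = 7·9 + 6. Bump = 76. G_5 = 75.
G_5 = 75. HB_10(75) = 7·10 + 5. Bump = 82. G_6 = 81.
G_6 = 81. HB_11(81) = 7·11 + 4. Bump = 88. G_7 = 87.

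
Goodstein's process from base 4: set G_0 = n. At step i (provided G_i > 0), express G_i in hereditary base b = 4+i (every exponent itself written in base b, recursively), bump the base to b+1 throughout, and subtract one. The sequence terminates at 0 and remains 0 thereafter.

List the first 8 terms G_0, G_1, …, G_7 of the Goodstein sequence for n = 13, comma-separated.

[0] 13 ≡ 3·4 + 1 (base 4). Lift 5: 16. −1: 15.
[1] 15 ≡ 3·5 (base 5). Lift 6: 18. −1: 17.
[2] 17 ≡ 2·6 + 5 (base 6). Lift 7: 19. −1: 18.
[3] 18 ≡ 2·7 + 4 (base 7). Lift 8: 20. −1: 19.
[4] 19 ≡ 2·8 + 3 (base 8). Lift 9: 21. −1: 20.
[5] 20 ≡ 2·9 + 2 (base 9). Lift 10: 22. −1: 21.
[6] 21 ≡ 2·10 + 1 (base 10). Lift 11: 23. −1: 22.

13, 15, 17, 18, 19, 20, 21, 22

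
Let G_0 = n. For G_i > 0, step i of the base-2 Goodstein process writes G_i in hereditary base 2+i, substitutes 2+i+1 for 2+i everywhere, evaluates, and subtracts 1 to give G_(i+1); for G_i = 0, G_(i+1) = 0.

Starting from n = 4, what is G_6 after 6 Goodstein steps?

139

G_0=4  [base 2] 2^2  →[2↦3]→  3^3 = 27  −1 ⇒ G_1=26
G_1=26  [base 3] 2·3^2 + 2·3 + 2  →[3↦4]→  2·4^2 + 2·4 + 2 = 42  −1 ⇒ G_2=41
G_2=41  [base 4] 2·4^2 + 2·4 + 1  →[4↦5]→  2·5^2 + 2·5 + 1 = 61  −1 ⇒ G_3=60
G_3=60  [base 5] 2·5^2 + 2·5  →[5↦6]→  2·6^2 + 2·6 = 84  −1 ⇒ G_4=83
G_4=83  [base 6] 2·6^2 + 6 + 5  →[6↦7]→  2·7^2 + 7 + 5 = 110  −1 ⇒ G_5=109
G_5=109  [base 7] 2·7^2 + 7 + 4  →[7↦8]→  2·8^2 + 8 + 4 = 140  −1 ⇒ G_6=139
G_6=139  [base 8] 2·8^2 + 8 + 3  →[8↦9]→  2·9^2 + 9 + 3 = 174  −1 ⇒ G_7=173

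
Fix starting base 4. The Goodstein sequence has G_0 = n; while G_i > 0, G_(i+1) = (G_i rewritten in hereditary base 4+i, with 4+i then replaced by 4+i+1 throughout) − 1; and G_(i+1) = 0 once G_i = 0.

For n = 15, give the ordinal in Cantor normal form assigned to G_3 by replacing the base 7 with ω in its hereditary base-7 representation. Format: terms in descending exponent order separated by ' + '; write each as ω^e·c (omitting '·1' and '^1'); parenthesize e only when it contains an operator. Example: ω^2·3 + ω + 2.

i=0: 15 = 3·4 + 3 (b=4); 4→5: 3·5 + 3 = 18; 18−1 = 17
i=1: 17 = 3·5 + 2 (b=5); 5→6: 3·6 + 2 = 20; 20−1 = 19
i=2: 19 = 3·6 + 1 (b=6); 6→7: 3·7 + 1 = 22; 22−1 = 21

ω·3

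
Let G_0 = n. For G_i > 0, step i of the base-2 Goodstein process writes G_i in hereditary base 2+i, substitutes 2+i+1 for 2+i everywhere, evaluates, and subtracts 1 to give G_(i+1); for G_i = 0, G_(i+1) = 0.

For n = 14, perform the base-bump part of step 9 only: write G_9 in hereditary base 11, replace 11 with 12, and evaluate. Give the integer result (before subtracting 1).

step 0: 14 = 2^(2 + 1) + 2^2 + 2; sub 3 for 2: 3^(3 + 1) + 3^3 + 3; = 111; G_1 = 111−1 = 110
step 1: 110 = 3^(3 + 1) + 3^3 + 2; sub 4 for 3: 4^(4 + 1) + 4^4 + 2; = 1282; G_2 = 1282−1 = 1281
step 2: 1281 = 4^(4 + 1) + 4^4 + 1; sub 5 for 4: 5^(5 + 1) + 5^5 + 1; = 18751; G_3 = 18751−1 = 18750
step 3: 18750 = 5^(5 + 1) + 5^5; sub 6 for 5: 6^(6 + 1) + 6^6; = 326592; G_4 = 326592−1 = 326591
step 4: 326591 = 6^(6 + 1) + 5·6^5 + 5·6^4 + 5·6^3 + 5·6^2 + 5·6 + 5; sub 7 for 6: 7^(7 + 1) + 5·7^5 + 5·7^4 + 5·7^3 + 5·7^2 + 5·7 + 5; = 5862841; G_5 = 5862841−1 = 5862840
step 5: 5862840 = 7^(7 + 1) + 5·7^5 + 5·7^4 + 5·7^3 + 5·7^2 + 5·7 + 4; sub 8 for 7: 8^(8 + 1) + 5·8^5 + 5·8^4 + 5·8^3 + 5·8^2 + 5·8 + 4; = 134404972; G_6 = 134404972−1 = 134404971
step 6: 134404971 = 8^(8 + 1) + 5·8^5 + 5·8^4 + 5·8^3 + 5·8^2 + 5·8 + 3; sub 9 for 8: 9^(9 + 1) + 5·9^5 + 5·9^4 + 5·9^3 + 5·9^2 + 5·9 + 3; = 3487116549; G_7 = 3487116549−1 = 3487116548
step 7: 3487116548 = 9^(9 + 1) + 5·9^5 + 5·9^4 + 5·9^3 + 5·9^2 + 5·9 + 2; sub 10 for 9: 10^(10 + 1) + 5·10^5 + 5·10^4 + 5·10^3 + 5·10^2 + 5·10 + 2; = 100000555552; G_8 = 100000555552−1 = 100000555551
step 8: 100000555551 = 10^(10 + 1) + 5·10^5 + 5·10^4 + 5·10^3 + 5·10^2 + 5·10 + 1; sub 11 for 10: 11^(11 + 1) + 5·11^5 + 5·11^4 + 5·11^3 + 5·11^2 + 5·11 + 1; = 3138429262497; G_9 = 3138429262497−1 = 3138429262496

106993206736332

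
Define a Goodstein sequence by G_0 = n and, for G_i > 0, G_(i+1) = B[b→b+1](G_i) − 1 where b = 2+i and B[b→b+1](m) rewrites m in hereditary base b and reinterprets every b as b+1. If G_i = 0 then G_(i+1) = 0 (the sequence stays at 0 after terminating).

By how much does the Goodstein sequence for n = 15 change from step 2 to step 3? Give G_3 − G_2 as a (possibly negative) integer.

17469

G_0=15  [base 2] 2^(2 + 1) + 2^2 + 2 + 1  →[2↦3]→  3^(3 + 1) + 3^3 + 3 + 1 = 112  −1 ⇒ G_1=111
G_1=111  [base 3] 3^(3 + 1) + 3^3 + 3  →[3↦4]→  4^(4 + 1) + 4^4 + 4 = 1284  −1 ⇒ G_2=1283
G_2=1283  [base 4] 4^(4 + 1) + 4^4 + 3  →[4↦5]→  5^(5 + 1) + 5^5 + 3 = 18753  −1 ⇒ G_3=18752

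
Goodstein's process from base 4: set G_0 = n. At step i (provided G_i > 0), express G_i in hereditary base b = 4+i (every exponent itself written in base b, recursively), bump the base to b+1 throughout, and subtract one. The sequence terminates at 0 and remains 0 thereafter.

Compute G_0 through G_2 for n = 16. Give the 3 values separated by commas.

16, 24, 27

i=0: 16 = 4^2 (b=4); 4→5: 5^2 = 25; 25−1 = 24
i=1: 24 = 4·5 + 4 (b=5); 5→6: 4·6 + 4 = 28; 28−1 = 27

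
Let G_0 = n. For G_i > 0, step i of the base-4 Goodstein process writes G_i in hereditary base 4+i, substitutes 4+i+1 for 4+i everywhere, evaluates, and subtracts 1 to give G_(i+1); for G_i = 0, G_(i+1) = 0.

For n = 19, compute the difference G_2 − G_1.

[0] 19 ≡ 4^2 + 3 (base 4). Lift 5: 28. −1: 27.
[1] 27 ≡ 5^2 + 2 (base 5). Lift 6: 38. −1: 37.

10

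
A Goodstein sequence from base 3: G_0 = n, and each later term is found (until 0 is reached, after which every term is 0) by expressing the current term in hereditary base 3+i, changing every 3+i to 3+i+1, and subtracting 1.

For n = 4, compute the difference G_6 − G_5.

-1

base 3: 4 = 3 + 1; at 4: 4 + 1 = 5; next = 4
base 4: 4 = 4; at 5: 5 = 5; next = 4
base 5: 4 = 4; at 6: 4 = 4; next = 3
base 6: 3 = 3; at 7: 3 = 3; next = 2
base 7: 2 = 2; at 8: 2 = 2; next = 1
base 8: 1 = 1; at 9: 1 = 1; next = 0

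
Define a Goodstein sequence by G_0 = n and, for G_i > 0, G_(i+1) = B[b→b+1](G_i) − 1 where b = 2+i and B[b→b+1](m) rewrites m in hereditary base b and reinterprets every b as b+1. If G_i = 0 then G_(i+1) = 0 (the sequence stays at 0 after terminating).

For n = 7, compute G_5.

G_0=7  [base 2] 2^2 + 2 + 1  →[2↦3]→  3^3 + 3 + 1 = 31  −1 ⇒ G_1=30
G_1=30  [base 3] 3^3 + 3  →[3↦4]→  4^4 + 4 = 260  −1 ⇒ G_2=259
G_2=259  [base 4] 4^4 + 3  →[4↦5]→  5^5 + 3 = 3128  −1 ⇒ G_3=3127
G_3=3127  [base 5] 5^5 + 2  →[5↦6]→  6^6 + 2 = 46658  −1 ⇒ G_4=46657
G_4=46657  [base 6] 6^6 + 1  →[6↦7]→  7^7 + 1 = 823544  −1 ⇒ G_5=823543

823543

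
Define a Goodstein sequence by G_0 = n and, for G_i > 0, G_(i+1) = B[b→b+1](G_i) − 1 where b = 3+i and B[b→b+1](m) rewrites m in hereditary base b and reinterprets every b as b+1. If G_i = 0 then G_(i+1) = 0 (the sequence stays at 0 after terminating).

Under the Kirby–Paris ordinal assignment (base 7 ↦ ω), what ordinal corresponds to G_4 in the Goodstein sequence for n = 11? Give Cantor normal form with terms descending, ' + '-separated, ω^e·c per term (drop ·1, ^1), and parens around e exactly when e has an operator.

ω·5 + 4

step 0: 11 = 3^2 + 2; sub 4 for 3: 4^2 + 2; = 18; G_1 = 18−1 = 17
step 1: 17 = 4^2 + 1; sub 5 for 4: 5^2 + 1; = 26; G_2 = 26−1 = 25
step 2: 25 = 5^2; sub 6 for 5: 6^2; = 36; G_3 = 36−1 = 35
step 3: 35 = 5·6 + 5; sub 7 for 6: 5·7 + 5; = 40; G_4 = 40−1 = 39
step 4: 39 = 5·7 + 4; sub 8 for 7: 5·8 + 4; = 44; G_5 = 44−1 = 43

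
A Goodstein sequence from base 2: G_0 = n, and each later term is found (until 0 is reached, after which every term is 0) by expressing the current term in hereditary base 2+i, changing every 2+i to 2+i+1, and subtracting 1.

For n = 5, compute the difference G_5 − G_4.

422

base 2: 5 = 2^2 + 1; at 3: 3^3 + 1 = 28; next = 27
base 3: 27 = 3^3; at 4: 4^4 = 256; next = 255
base 4: 255 = 3·4^3 + 3·4^2 + 3·4 + 3; at 5: 3·5^3 + 3·5^2 + 3·5 + 3 = 468; next = 467
base 5: 467 = 3·5^3 + 3·5^2 + 3·5 + 2; at 6: 3·6^3 + 3·6^2 + 3·6 + 2 = 776; next = 775
base 6: 775 = 3·6^3 + 3·6^2 + 3·6 + 1; at 7: 3·7^3 + 3·7^2 + 3·7 + 1 = 1198; next = 1197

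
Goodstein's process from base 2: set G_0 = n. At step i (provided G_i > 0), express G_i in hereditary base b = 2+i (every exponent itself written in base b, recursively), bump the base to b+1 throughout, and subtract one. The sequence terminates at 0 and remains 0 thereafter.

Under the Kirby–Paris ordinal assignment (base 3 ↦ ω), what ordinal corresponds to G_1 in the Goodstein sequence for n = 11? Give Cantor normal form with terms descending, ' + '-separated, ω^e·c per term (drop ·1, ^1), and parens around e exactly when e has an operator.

ω^(ω + 1) + ω

step 0: 11 = 2^(2 + 1) + 2 + 1; sub 3 for 2: 3^(3 + 1) + 3 + 1; = 85; G_1 = 85−1 = 84
step 1: 84 = 3^(3 + 1) + 3; sub 4 for 3: 4^(4 + 1) + 4; = 1028; G_2 = 1028−1 = 1027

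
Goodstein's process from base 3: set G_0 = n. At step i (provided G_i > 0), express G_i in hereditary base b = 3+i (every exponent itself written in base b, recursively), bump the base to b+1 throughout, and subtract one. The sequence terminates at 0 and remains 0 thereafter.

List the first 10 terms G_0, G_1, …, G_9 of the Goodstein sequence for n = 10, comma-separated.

10, 16, 24, 27, 30, 33, 36, 39, 41, 43

step 0: 10 = 3^2 + 1; sub 4 for 3: 4^2 + 1; = 17; G_1 = 17−1 = 16
step 1: 16 = 4^2; sub 5 for 4: 5^2; = 25; G_2 = 25−1 = 24
step 2: 24 = 4·5 + 4; sub 6 for 5: 4·6 + 4; = 28; G_3 = 28−1 = 27
step 3: 27 = 4·6 + 3; sub 7 for 6: 4·7 + 3; = 31; G_4 = 31−1 = 30
step 4: 30 = 4·7 + 2; sub 8 for 7: 4·8 + 2; = 34; G_5 = 34−1 = 33
step 5: 33 = 4·8 + 1; sub 9 for 8: 4·9 + 1; = 37; G_6 = 37−1 = 36
step 6: 36 = 4·9; sub 10 for 9: 4·10; = 40; G_7 = 40−1 = 39
step 7: 39 = 3·10 + 9; sub 11 for 10: 3·11 + 9; = 42; G_8 = 42−1 = 41
step 8: 41 = 3·11 + 8; sub 12 for 11: 3·12 + 8; = 44; G_9 = 44−1 = 43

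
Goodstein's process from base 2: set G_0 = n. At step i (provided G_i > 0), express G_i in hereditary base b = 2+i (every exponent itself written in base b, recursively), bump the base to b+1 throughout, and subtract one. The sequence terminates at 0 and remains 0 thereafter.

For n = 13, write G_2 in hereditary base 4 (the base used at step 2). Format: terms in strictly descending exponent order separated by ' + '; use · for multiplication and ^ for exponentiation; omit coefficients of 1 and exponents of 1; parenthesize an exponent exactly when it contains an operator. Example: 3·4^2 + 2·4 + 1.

(0) 13|_2 = 2^(2 + 1) + 2^2 + 1 ↦ 3^(3 + 1) + 3^3 + 1|_3 = 109 ⇒ 108
(1) 108|_3 = 3^(3 + 1) + 3^3 ↦ 4^(4 + 1) + 4^4|_4 = 1280 ⇒ 1279
(2) 1279|_4 = 4^(4 + 1) + 3·4^3 + 3·4^2 + 3·4 + 3 ↦ 5^(5 + 1) + 3·5^3 + 3·5^2 + 3·5 + 3|_5 = 16093 ⇒ 16092

4^(4 + 1) + 3·4^3 + 3·4^2 + 3·4 + 3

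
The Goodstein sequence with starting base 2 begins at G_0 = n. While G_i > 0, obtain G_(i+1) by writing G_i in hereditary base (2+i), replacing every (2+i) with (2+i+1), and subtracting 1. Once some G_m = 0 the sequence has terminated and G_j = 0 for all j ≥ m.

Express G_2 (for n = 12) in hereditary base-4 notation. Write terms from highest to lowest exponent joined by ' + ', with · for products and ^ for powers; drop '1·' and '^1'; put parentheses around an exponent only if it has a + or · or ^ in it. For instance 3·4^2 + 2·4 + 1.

4^(4 + 1) + 2·4^2 + 2·4 + 1

step 0: 12 = 2^(2 + 1) + 2^2; sub 3 for 2: 3^(3 + 1) + 3^3; = 108; G_1 = 108−1 = 107
step 1: 107 = 3^(3 + 1) + 2·3^2 + 2·3 + 2; sub 4 for 3: 4^(4 + 1) + 2·4^2 + 2·4 + 2; = 1066; G_2 = 1066−1 = 1065
step 2: 1065 = 4^(4 + 1) + 2·4^2 + 2·4 + 1; sub 5 for 4: 5^(5 + 1) + 2·5^2 + 2·5 + 1; = 15686; G_3 = 15686−1 = 15685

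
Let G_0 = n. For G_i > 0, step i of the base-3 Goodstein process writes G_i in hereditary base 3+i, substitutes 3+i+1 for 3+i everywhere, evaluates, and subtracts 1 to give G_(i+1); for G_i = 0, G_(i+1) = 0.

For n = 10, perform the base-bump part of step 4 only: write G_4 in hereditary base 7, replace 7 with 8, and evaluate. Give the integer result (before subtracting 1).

34

base 3: 10 = 3^2 + 1; at 4: 4^2 + 1 = 17; next = 16
base 4: 16 = 4^2; at 5: 5^2 = 25; next = 24
base 5: 24 = 4·5 + 4; at 6: 4·6 + 4 = 28; next = 27
base 6: 27 = 4·6 + 3; at 7: 4·7 + 3 = 31; next = 30
base 7: 30 = 4·7 + 2; at 8: 4·8 + 2 = 34; next = 33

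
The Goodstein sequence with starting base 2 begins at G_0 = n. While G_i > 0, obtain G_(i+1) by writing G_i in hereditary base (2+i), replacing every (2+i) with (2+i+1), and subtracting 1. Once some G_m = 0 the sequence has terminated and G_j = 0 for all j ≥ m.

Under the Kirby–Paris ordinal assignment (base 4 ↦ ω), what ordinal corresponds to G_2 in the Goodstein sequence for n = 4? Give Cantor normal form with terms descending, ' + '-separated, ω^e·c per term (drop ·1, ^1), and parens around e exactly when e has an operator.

i=0: 4 = 2^2 (b=2); 2→3: 3^3 = 27; 27−1 = 26
i=1: 26 = 2·3^2 + 2·3 + 2 (b=3); 3→4: 2·4^2 + 2·4 + 2 = 42; 42−1 = 41
i=2: 41 = 2·4^2 + 2·4 + 1 (b=4); 4→5: 2·5^2 + 2·5 + 1 = 61; 61−1 = 60

ω^2·2 + ω·2 + 1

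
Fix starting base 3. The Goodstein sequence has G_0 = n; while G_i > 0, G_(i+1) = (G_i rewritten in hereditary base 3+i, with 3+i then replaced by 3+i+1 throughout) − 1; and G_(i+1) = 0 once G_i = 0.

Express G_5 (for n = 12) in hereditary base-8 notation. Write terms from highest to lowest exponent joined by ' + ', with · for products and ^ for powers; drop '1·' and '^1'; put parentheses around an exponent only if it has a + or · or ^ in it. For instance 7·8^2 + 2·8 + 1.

7·8 + 7

(0) 12|_3 = 3^2 + 3 ↦ 4^2 + 4|_4 = 20 ⇒ 19
(1) 19|_4 = 4^2 + 3 ↦ 5^2 + 3|_5 = 28 ⇒ 27
(2) 27|_5 = 5^2 + 2 ↦ 6^2 + 2|_6 = 38 ⇒ 37
(3) 37|_6 = 6^2 + 1 ↦ 7^2 + 1|_7 = 50 ⇒ 49
(4) 49|_7 = 7^2 ↦ 8^2|_8 = 64 ⇒ 63
(5) 63|_8 = 7·8 + 7 ↦ 7·9 + 7|_9 = 70 ⇒ 69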